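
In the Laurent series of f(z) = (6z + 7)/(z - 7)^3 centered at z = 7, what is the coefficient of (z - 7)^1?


Step 1: Write the numerator in powers of (z - 7): 6z + 7 = 6(z - 7) + (6*7 + 7) = 6(z - 7) + 49
Step 2: Divide by (z - 7)^3: f(z) = 49(z - 7)^(-3) + 6(z - 7)^(-2)
Step 3: This finite sum is the Laurent series of f about z = 7.
Step 4: Only the powers -3 and -2 appear, so the coefficient of (z - 7)^1 = 0

0


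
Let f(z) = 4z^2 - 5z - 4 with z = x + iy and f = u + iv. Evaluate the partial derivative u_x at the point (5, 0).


Step 1: f(z) = 4(x+iy)^2 - 5(x+iy) - 4
Step 2: u = 4(x^2 - y^2) - 5x - 4
Step 3: u_x = 8x - 5
Step 4: At (5, 0): u_x = 40 - 5 = 35

35


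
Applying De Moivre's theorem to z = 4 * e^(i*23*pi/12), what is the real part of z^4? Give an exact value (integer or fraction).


Step 1: By De Moivre's theorem, z^4 = 4^4 * e^(i*4*23*pi/12) = 256 * (cos(23*pi/3) + i*sin(23*pi/3))
Step 2: |z|^4 = 4^4 = 256
Step 3: Reduce the angle mod 2*pi: 23*pi/3 - 6*pi = 5*pi/3
Step 4: cos(5*pi/3) = 1/2
Step 5: Re(z^4) = 256 * 1/2 = 128

128


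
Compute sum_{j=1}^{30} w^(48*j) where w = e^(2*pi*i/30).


Step 1: The sum sum_{j=1}^{n} w^(k*j) equals n if n | k, else 0.
Step 2: Here n = 30, k = 48
Step 3: Does n divide k? 30 | 48 -> False
Step 4: Sum = 0

0


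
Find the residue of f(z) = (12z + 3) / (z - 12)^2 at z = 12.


Step 1: Pole of order 2 at z = 12
Step 2: Res = lim d/dz [(z - 12)^2 * f(z)] as z -> 12
Step 3: (z - 12)^2 * f(z) = 12z + 3
Step 4: d/dz[12z + 3] = 12

12


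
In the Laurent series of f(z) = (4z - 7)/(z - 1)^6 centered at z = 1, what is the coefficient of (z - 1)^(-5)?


Step 1: Write the numerator in powers of (z - 1): 4z - 7 = 4(z - 1) + (4*1 - 7) = 4(z - 1) - 3
Step 2: Divide by (z - 1)^6: f(z) = -3(z - 1)^(-6) + 4(z - 1)^(-5)
Step 3: This finite sum is the Laurent series of f about z = 1.
Step 4: Coefficient of (z - 1)^(-5) = coefficient of (z - 1) in the re-centred numerator = 4

4


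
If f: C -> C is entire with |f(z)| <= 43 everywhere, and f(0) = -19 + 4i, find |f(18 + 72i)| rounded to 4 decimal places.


Step 1: By Liouville's theorem, a bounded entire function is constant.
Step 2: f(z) = f(0) = -19 + 4i for all z.
Step 3: |f(w)| = |-19 + 4i| = sqrt(361 + 16)
Step 4: = 19.4165

19.4165


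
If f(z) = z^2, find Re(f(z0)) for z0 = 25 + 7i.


Step 1: z0 = 25 + 7i
Step 2: z0^2 = 25^2 - 7^2 + 350i
Step 3: real part = 625 - 49 = 576

576


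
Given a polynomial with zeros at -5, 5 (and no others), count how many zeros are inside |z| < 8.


Step 1: Check each root:
  z = -5: |-5| = 5 < 8
  z = 5: |5| = 5 < 8
Step 2: Count = 2

2


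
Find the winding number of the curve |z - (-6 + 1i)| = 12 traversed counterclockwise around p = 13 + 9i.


Step 1: Center c = (-6, 1), radius = 12
Step 2: |p - c|^2 = 19^2 + 8^2 = 425
Step 3: r^2 = 144
Step 4: |p-c| > r so winding number = 0

0


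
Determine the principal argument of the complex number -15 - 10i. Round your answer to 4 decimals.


Step 1: z = -15 - 10i
Step 2: arg(z) = atan2(-10, -15)
Step 3: arg(z) = -2.5536

-2.5536


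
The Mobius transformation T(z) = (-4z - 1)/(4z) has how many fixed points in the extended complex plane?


Step 1: Fixed points satisfy T(z) = z
Step 2: 4z^2 + 4z + 1 = 0
Step 3: Discriminant = 4^2 - 4*4*1 = 0
Step 4: Number of fixed points = 1

1


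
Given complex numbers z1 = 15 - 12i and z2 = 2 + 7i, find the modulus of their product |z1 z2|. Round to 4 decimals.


Step 1: |z1| = sqrt(15^2 + (-12)^2) = sqrt(369)
Step 2: |z2| = sqrt(2^2 + 7^2) = sqrt(53)
Step 3: |z1*z2| = |z1|*|z2| = sqrt(369) * sqrt(53) = sqrt(369 * 53) = sqrt(19557)
Step 4: = 139.8463

139.8463


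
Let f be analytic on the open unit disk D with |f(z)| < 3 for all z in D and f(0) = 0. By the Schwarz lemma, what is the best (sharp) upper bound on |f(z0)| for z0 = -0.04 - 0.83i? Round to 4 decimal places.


Step 1: g = f/3 maps D -> D with g(0) = 0, so by the Schwarz lemma |g(z)| <= |z|, i.e. |f(z)| <= 3|z|; this is sharp (f(z) = 3z).
Step 2: |z0|^2 = (-0.04)^2 + (-0.83)^2 = 0.6905
Step 3: |z0| = sqrt(0.6905) = 0.830963
Step 4: Best bound = 3 * |z0| = 3 * 0.830963 = 2.4929

2.4929


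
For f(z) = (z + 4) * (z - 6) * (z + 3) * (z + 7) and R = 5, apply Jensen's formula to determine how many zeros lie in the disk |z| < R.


Jensen's formula: (1/2pi)*integral log|f(Re^it)|dt = log|f(0)| + sum_{|a_k|<R} log(R/|a_k|)
Step 1: f(0) = 4 * (-6) * 3 * 7 = -504
Step 2: log|f(0)| = log|-4| + log|6| + log|-3| + log|-7| = 6.2226
Step 3: Zeros inside |z| < 5: -4, -3
Step 4: Jensen sum = log(5/4) + log(5/3) = 0.734
Step 5: n(R) = number of terms in the Jensen sum = count of zeros inside |z| < 5 = 2

2


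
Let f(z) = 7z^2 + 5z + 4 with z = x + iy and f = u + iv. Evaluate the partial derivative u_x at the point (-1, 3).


Step 1: f(z) = 7(x+iy)^2 + 5(x+iy) + 4
Step 2: u = 7(x^2 - y^2) + 5x + 4
Step 3: u_x = 14x + 5
Step 4: At (-1, 3): u_x = -14 + 5 = -9

-9


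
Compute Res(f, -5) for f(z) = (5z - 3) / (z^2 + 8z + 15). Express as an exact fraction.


Step 1: Q(z) = z^2 + 8z + 15 = (z + 5)(z + 3)
Step 2: Q'(z) = 2z + 8
Step 3: Q'(-5) = -2, P(-5) = -28
Step 4: Res = P(-5)/Q'(-5) = -28/(-2) = 14

14


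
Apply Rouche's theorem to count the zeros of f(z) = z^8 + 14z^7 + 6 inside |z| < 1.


Step 1: On |z| = 1 the three terms have sizes |z^8| = 1^8 = 1, |14z^7| = 14*1^7 = 14, |6| = 6
Step 2: The dominant term is g(z) = 14z^7; let h(z) = z^8 + 6 so f = g + h
Step 3: On |z| = 1: |g| = 14 and |h| <= 1 + 6 = 7
Step 4: Since 14 > 7, |h| < |g| on |z| = 1, so by Rouche f has the same number of zeros as g inside |z| < 1
Step 5: g(z) = 14z^7 has 7 zeros (at the origin, multiplicity 7) inside |z| < 1. Answer = 7

7


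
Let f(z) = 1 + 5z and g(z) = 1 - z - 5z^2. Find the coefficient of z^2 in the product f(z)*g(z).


Step 1: z^2 term in f*g comes from: (1)*(-5z^2) + (5z)*(-z) + (0)*(1)
Step 2: = -5 - 5 + 0
Step 3: = -10

-10


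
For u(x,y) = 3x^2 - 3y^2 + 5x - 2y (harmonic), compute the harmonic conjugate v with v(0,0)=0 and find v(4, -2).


Step 1: v_x = -u_y = 6y + 2
Step 2: v_y = u_x = 6x + 5
Step 3: v = 6xy + 2x + 5y + C
Step 4: v(0,0) = 0 => C = 0
Step 5: v(4, -2) = -50

-50


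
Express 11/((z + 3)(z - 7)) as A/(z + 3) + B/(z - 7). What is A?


Step 1: Multiply both sides by (z + 3) and set z = -3
Step 2: A = 11 / (-3 - 7)
Step 3: A = 11 / (-10)
Step 4: A = -11/10

-11/10


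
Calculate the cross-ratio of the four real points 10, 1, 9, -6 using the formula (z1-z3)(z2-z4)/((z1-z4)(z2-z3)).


Step 1: (z1-z3)(z2-z4) = 1 * 7 = 7
Step 2: (z1-z4)(z2-z3) = 16 * (-8) = -128
Step 3: Cross-ratio = -7/128 = -7/128

-7/128


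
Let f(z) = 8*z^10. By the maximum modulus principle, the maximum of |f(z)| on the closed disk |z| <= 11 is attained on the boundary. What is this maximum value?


Step 1: On |z| = 11, |f(z)| = 8 * |z|^10 = 8 * 11^10
Step 2: By maximum modulus principle, maximum is on boundary.
Step 3: Maximum = 8 * 25937424601 = 207499396808

207499396808


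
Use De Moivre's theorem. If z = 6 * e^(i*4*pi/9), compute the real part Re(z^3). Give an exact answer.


Step 1: By De Moivre's theorem, z^3 = 6^3 * e^(i*3*4*pi/9) = 216 * (cos(4*pi/3) + i*sin(4*pi/3))
Step 2: |z|^3 = 6^3 = 216
Step 3: The angle 4*pi/3 already lies in [0, 2*pi)
Step 4: cos(4*pi/3) = -1/2
Step 5: Re(z^3) = 216 * (-1/2) = -108

-108


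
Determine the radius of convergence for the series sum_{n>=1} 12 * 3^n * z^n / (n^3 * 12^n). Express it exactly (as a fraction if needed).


Step 1: General term a_n = 12 * 3^n / (n^3 * 12^n)
Step 2: By the root test, |a_n|^(1/n) = 12^(1/n) * 3 / (n^(3/n) * 12) -> 3/12 as n -> infinity (since 12^(1/n) -> 1 and n^(3/n) -> 1)
Step 3: R = 1/lim|a_n|^(1/n) = 12/3 = 4

4


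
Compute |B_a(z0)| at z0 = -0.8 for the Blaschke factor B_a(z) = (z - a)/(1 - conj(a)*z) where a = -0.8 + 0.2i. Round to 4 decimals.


Step 1: Numerator z0 - a = -0.8 - (-0.8 + 0.2i) = 0 - 0.2i
Step 2: Denominator 1 - conj(a)*z0 = 1 - (-0.8 - 0.2i)*(-0.8) = 0.36 - 0.16i
Step 3: |z0 - a|^2 = 0^2 + (-0.2)^2 = 0.04; |1 - conj(a)*z0|^2 = 0.36^2 + (-0.16)^2 = 0.1552
Step 4: |B_a(-0.8)| = sqrt(0.04 / 0.1552) = sqrt(0.257732)
Step 5: = 0.5077

0.5077


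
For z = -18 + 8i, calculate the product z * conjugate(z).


Step 1: conj(z) = -18 - 8i
Step 2: z * conj(z) = (-18)^2 + 8^2
Step 3: = 324 + 64 = 388

388


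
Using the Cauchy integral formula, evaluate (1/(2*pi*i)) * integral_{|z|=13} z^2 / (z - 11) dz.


Step 1: f(z) = z^2, a = 11 is inside |z| = 13
Step 2: By Cauchy integral formula: (1/(2pi*i)) * integral = f(a)
Step 3: f(11) = 11^2 = 121

121


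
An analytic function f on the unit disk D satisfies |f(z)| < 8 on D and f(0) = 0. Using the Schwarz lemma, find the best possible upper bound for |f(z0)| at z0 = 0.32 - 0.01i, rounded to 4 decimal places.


Step 1: g = f/8 maps D -> D with g(0) = 0, so by the Schwarz lemma |g(z)| <= |z|, i.e. |f(z)| <= 8|z|; this is sharp (f(z) = 8z).
Step 2: |z0|^2 = 0.32^2 + (-0.01)^2 = 0.1025
Step 3: |z0| = sqrt(0.1025) = 0.320156
Step 4: Best bound = 8 * |z0| = 8 * 0.320156 = 2.5612

2.5612


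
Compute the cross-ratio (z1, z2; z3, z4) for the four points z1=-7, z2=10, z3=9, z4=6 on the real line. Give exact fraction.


Step 1: (z1-z3)(z2-z4) = (-16) * 4 = -64
Step 2: (z1-z4)(z2-z3) = (-13) * 1 = -13
Step 3: Cross-ratio = 64/13 = 64/13

64/13


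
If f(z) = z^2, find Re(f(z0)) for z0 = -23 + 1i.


Step 1: z0 = -23 + 1i
Step 2: z0^2 = (-23)^2 - 1^2 - 46i
Step 3: real part = 529 - 1 = 528

528


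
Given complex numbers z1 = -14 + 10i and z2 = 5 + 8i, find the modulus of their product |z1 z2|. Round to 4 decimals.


Step 1: |z1| = sqrt((-14)^2 + 10^2) = sqrt(296)
Step 2: |z2| = sqrt(5^2 + 8^2) = sqrt(89)
Step 3: |z1*z2| = |z1|*|z2| = sqrt(296) * sqrt(89) = sqrt(296 * 89) = sqrt(26344)
Step 4: = 162.3083

162.3083


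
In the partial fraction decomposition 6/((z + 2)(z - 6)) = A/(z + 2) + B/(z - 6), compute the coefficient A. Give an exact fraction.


Step 1: Multiply both sides by (z + 2) and set z = -2
Step 2: A = 6 / (-2 - 6)
Step 3: A = 6 / (-8)
Step 4: A = -3/4

-3/4


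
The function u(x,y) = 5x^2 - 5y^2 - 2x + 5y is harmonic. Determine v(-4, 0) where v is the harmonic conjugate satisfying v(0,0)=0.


Step 1: v_x = -u_y = 10y - 5
Step 2: v_y = u_x = 10x - 2
Step 3: v = 10xy - 5x - 2y + C
Step 4: v(0,0) = 0 => C = 0
Step 5: v(-4, 0) = 20

20


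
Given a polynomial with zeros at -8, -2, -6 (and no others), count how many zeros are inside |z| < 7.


Step 1: Check each root:
  z = -8: |-8| = 8 >= 7
  z = -2: |-2| = 2 < 7
  z = -6: |-6| = 6 < 7
Step 2: Count = 2

2


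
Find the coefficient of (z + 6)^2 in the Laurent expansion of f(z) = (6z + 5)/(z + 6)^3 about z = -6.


Step 1: Write the numerator in powers of (z + 6): 6z + 5 = 6(z + 6) + (6*(-6) + 5) = 6(z + 6) - 31
Step 2: Divide by (z + 6)^3: f(z) = -31(z + 6)^(-3) + 6(z + 6)^(-2)
Step 3: This finite sum is the Laurent series of f about z = -6.
Step 4: Only the powers -3 and -2 appear, so the coefficient of (z + 6)^2 = 0

0


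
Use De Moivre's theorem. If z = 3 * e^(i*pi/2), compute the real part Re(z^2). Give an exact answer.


Step 1: By De Moivre's theorem, z^2 = 3^2 * e^(i*2*pi/2) = 9 * (cos(pi) + i*sin(pi))
Step 2: |z|^2 = 3^2 = 9
Step 3: The angle pi already lies in [0, 2*pi)
Step 4: cos(pi) = -1
Step 5: Re(z^2) = 9 * (-1) = -9

-9


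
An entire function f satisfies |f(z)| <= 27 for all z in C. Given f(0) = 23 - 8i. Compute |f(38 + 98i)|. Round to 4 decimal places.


Step 1: By Liouville's theorem, a bounded entire function is constant.
Step 2: f(z) = f(0) = 23 - 8i for all z.
Step 3: |f(w)| = |23 - 8i| = sqrt(529 + 64)
Step 4: = 24.3516

24.3516


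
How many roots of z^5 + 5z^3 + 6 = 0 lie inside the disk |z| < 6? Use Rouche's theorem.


Step 1: On |z| = 6 the three terms have sizes |z^5| = 6^5 = 7776, |5z^3| = 5*6^3 = 1080, |6| = 6
Step 2: The dominant term is g(z) = z^5; let h(z) = 5z^3 + 6 so f = g + h
Step 3: On |z| = 6: |g| = 7776 and |h| <= 1080 + 6 = 1086
Step 4: Since 7776 > 1086, |h| < |g| on |z| = 6, so by Rouche f has the same number of zeros as g inside |z| < 6
Step 5: g(z) = z^5 has 5 zeros (all at the origin) inside |z| < 6. Answer = 5

5


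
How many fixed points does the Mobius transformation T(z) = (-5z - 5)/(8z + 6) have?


Step 1: Fixed points satisfy T(z) = z
Step 2: 8z^2 + 11z + 5 = 0
Step 3: Discriminant = 11^2 - 4*8*5 = -39
Step 4: Number of fixed points = 2

2


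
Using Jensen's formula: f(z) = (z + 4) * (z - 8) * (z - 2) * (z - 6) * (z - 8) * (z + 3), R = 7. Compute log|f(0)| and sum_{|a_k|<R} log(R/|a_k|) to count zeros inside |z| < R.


Jensen's formula: (1/2pi)*integral log|f(Re^it)|dt = log|f(0)| + sum_{|a_k|<R} log(R/|a_k|)
Step 1: f(0) = 4 * (-8) * (-2) * (-6) * (-8) * 3 = 9216
Step 2: log|f(0)| = log|-4| + log|8| + log|2| + log|6| + log|8| + log|-3| = 9.1287
Step 3: Zeros inside |z| < 7: -4, 2, 6, -3
Step 4: Jensen sum = log(7/4) + log(7/2) + log(7/6) + log(7/3) = 2.8138
Step 5: n(R) = number of terms in the Jensen sum = count of zeros inside |z| < 7 = 4

4


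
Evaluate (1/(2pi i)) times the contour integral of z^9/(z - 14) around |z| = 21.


Step 1: f(z) = z^9, a = 14 is inside |z| = 21
Step 2: By Cauchy integral formula: (1/(2pi*i)) * integral = f(a)
Step 3: f(14) = 14^9 = 20661046784

20661046784


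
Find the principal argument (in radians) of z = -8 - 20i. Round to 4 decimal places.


Step 1: z = -8 - 20i
Step 2: arg(z) = atan2(-20, -8)
Step 3: arg(z) = -1.9513

-1.9513


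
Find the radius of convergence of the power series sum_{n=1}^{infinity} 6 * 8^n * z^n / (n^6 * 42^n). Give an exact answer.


Step 1: General term a_n = 6 * 8^n / (n^6 * 42^n)
Step 2: By the root test, |a_n|^(1/n) = 6^(1/n) * 8 / (n^(6/n) * 42) -> 8/42 as n -> infinity (since 6^(1/n) -> 1 and n^(6/n) -> 1)
Step 3: R = 1/lim|a_n|^(1/n) = 42/8 = 21/4

21/4


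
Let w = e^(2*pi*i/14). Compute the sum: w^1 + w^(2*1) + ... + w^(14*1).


Step 1: The sum sum_{j=1}^{n} w^(k*j) equals n if n | k, else 0.
Step 2: Here n = 14, k = 1
Step 3: Does n divide k? 14 | 1 -> False
Step 4: Sum = 0

0


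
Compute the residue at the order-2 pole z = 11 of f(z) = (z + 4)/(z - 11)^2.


Step 1: Pole of order 2 at z = 11
Step 2: Res = lim d/dz [(z - 11)^2 * f(z)] as z -> 11
Step 3: (z - 11)^2 * f(z) = z + 4
Step 4: d/dz[z + 4] = 1

1


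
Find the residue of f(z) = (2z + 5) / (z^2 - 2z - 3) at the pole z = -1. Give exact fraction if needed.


Step 1: Q(z) = z^2 - 2z - 3 = (z + 1)(z - 3)
Step 2: Q'(z) = 2z - 2
Step 3: Q'(-1) = -4, P(-1) = 3
Step 4: Res = P(-1)/Q'(-1) = 3/(-4) = -3/4

-3/4


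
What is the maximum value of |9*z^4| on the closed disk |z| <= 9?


Step 1: On |z| = 9, |f(z)| = 9 * |z|^4 = 9 * 9^4
Step 2: By maximum modulus principle, maximum is on boundary.
Step 3: Maximum = 9 * 6561 = 59049

59049


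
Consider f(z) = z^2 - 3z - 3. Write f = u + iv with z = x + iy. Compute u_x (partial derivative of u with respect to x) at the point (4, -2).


Step 1: f(z) = (x+iy)^2 - 3(x+iy) - 3
Step 2: u = (x^2 - y^2) - 3x - 3
Step 3: u_x = 2x - 3
Step 4: At (4, -2): u_x = 8 - 3 = 5

5


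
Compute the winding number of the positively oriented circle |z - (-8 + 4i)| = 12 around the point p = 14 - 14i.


Step 1: Center c = (-8, 4), radius = 12
Step 2: |p - c|^2 = 22^2 + (-18)^2 = 808
Step 3: r^2 = 144
Step 4: |p-c| > r so winding number = 0

0


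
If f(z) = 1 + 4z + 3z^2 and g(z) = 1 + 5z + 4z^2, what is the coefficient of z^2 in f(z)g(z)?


Step 1: z^2 term in f*g comes from: (1)*(4z^2) + (4z)*(5z) + (3z^2)*(1)
Step 2: = 4 + 20 + 3
Step 3: = 27

27


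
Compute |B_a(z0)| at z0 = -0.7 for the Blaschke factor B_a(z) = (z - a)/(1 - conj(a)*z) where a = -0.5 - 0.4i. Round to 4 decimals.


Step 1: Numerator z0 - a = -0.7 - (-0.5 - 0.4i) = -0.2 + 0.4i
Step 2: Denominator 1 - conj(a)*z0 = 1 - (-0.5 + 0.4i)*(-0.7) = 0.65 + 0.28i
Step 3: |z0 - a|^2 = (-0.2)^2 + 0.4^2 = 0.2; |1 - conj(a)*z0|^2 = 0.65^2 + 0.28^2 = 0.5009
Step 4: |B_a(-0.7)| = sqrt(0.2 / 0.5009) = sqrt(0.399281)
Step 5: = 0.6319

0.6319


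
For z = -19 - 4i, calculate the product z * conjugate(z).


Step 1: conj(z) = -19 + 4i
Step 2: z * conj(z) = (-19)^2 + (-4)^2
Step 3: = 361 + 16 = 377

377


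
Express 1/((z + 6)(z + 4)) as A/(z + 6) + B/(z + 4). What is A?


Step 1: Multiply both sides by (z + 6) and set z = -6
Step 2: A = 1 / (-6 + 4)
Step 3: A = 1 / (-2)
Step 4: A = -1/2

-1/2


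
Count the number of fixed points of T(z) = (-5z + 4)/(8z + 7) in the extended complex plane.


Step 1: Fixed points satisfy T(z) = z
Step 2: 8z^2 + 12z - 4 = 0
Step 3: Discriminant = 12^2 - 4*8*(-4) = 272
Step 4: Number of fixed points = 2

2


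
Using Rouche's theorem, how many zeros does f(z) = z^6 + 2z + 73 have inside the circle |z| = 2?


Step 1: On |z| = 2 the three terms have sizes |z^6| = 2^6 = 64, |2z| = 2*2 = 4, |73| = 73
Step 2: The dominant term is g(z) = 73; let h(z) = z^6 + 2z so f = g + h
Step 3: On |z| = 2: |g| = 73 and |h| <= 64 + 4 = 68
Step 4: Since 73 > 68, |h| < |g| on |z| = 2, so by Rouche f has the same number of zeros as g inside |z| < 2
Step 5: g(z) = 73 is a nonzero constant with no zeros inside |z| < 2. Answer = 0

0


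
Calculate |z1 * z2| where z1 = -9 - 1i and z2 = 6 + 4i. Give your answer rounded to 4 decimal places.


Step 1: |z1| = sqrt((-9)^2 + (-1)^2) = sqrt(82)
Step 2: |z2| = sqrt(6^2 + 4^2) = sqrt(52)
Step 3: |z1*z2| = |z1|*|z2| = sqrt(82) * sqrt(52) = sqrt(82 * 52) = sqrt(4264)
Step 4: = 65.2993

65.2993


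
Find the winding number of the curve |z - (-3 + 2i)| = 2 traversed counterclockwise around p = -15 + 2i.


Step 1: Center c = (-3, 2), radius = 2
Step 2: |p - c|^2 = (-12)^2 + 0^2 = 144
Step 3: r^2 = 4
Step 4: |p-c| > r so winding number = 0

0


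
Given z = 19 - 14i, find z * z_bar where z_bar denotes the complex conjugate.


Step 1: conj(z) = 19 + 14i
Step 2: z * conj(z) = 19^2 + (-14)^2
Step 3: = 361 + 196 = 557

557


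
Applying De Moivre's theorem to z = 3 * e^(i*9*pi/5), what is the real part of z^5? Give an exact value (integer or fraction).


Step 1: By De Moivre's theorem, z^5 = 3^5 * e^(i*5*9*pi/5) = 243 * (cos(9*pi) + i*sin(9*pi))
Step 2: |z|^5 = 3^5 = 243
Step 3: Reduce the angle mod 2*pi: 9*pi - 8*pi = pi
Step 4: cos(pi) = -1
Step 5: Re(z^5) = 243 * (-1) = -243

-243


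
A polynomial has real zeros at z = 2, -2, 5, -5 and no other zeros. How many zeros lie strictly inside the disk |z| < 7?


Step 1: Check each root:
  z = 2: |2| = 2 < 7
  z = -2: |-2| = 2 < 7
  z = 5: |5| = 5 < 7
  z = -5: |-5| = 5 < 7
Step 2: Count = 4

4


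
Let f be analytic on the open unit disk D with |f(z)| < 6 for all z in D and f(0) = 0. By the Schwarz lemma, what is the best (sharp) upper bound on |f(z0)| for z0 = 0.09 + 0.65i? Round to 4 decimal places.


Step 1: g = f/6 maps D -> D with g(0) = 0, so by the Schwarz lemma |g(z)| <= |z|, i.e. |f(z)| <= 6|z|; this is sharp (f(z) = 6z).
Step 2: |z0|^2 = 0.09^2 + 0.65^2 = 0.4306
Step 3: |z0| = sqrt(0.4306) = 0.656201
Step 4: Best bound = 6 * |z0| = 6 * 0.656201 = 3.9372

3.9372


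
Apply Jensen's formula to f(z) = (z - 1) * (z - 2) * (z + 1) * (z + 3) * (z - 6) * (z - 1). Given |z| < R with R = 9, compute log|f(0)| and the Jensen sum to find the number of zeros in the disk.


Jensen's formula: (1/2pi)*integral log|f(Re^it)|dt = log|f(0)| + sum_{|a_k|<R} log(R/|a_k|)
Step 1: f(0) = (-1) * (-2) * 1 * 3 * (-6) * (-1) = 36
Step 2: log|f(0)| = log|1| + log|2| + log|-1| + log|-3| + log|6| + log|1| = 3.5835
Step 3: Zeros inside |z| < 9: 1, 2, -1, -3, 6, 1
Step 4: Jensen sum = log(9/1) + log(9/2) + log(9/1) + log(9/3) + log(9/6) + log(9/1) = 9.5998
Step 5: n(R) = number of terms in the Jensen sum = count of zeros inside |z| < 9 = 6

6


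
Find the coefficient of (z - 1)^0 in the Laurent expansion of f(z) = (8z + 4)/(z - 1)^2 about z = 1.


Step 1: Write the numerator in powers of (z - 1): 8z + 4 = 8(z - 1) + (8*1 + 4) = 8(z - 1) + 12
Step 2: Divide by (z - 1)^2: f(z) = 12(z - 1)^(-2) + 8(z - 1)^(-1)
Step 3: This finite sum is the Laurent series of f about z = 1.
Step 4: Only the powers -2 and -1 appear, so the coefficient of (z - 1)^0 = 0

0


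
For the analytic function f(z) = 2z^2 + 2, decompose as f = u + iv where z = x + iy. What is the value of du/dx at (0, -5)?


Step 1: f(z) = 2(x+iy)^2 + 2
Step 2: u = 2(x^2 - y^2) + 2
Step 3: u_x = 4x + 0
Step 4: At (0, -5): u_x = 0 + 0 = 0

0


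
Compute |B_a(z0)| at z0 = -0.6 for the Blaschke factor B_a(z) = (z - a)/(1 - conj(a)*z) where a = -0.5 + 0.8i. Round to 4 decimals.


Step 1: Numerator z0 - a = -0.6 - (-0.5 + 0.8i) = -0.1 - 0.8i
Step 2: Denominator 1 - conj(a)*z0 = 1 - (-0.5 - 0.8i)*(-0.6) = 0.7 - 0.48i
Step 3: |z0 - a|^2 = (-0.1)^2 + (-0.8)^2 = 0.65; |1 - conj(a)*z0|^2 = 0.7^2 + (-0.48)^2 = 0.7204
Step 4: |B_a(-0.6)| = sqrt(0.65 / 0.7204) = sqrt(0.902277)
Step 5: = 0.9499

0.9499


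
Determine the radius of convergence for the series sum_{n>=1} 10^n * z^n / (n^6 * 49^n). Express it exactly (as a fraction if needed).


Step 1: General term a_n = 10^n / (n^6 * 49^n)
Step 2: By the root test, |a_n|^(1/n) = 10 / (n^(6/n) * 49) -> 10/49 as n -> infinity (since n^(6/n) -> 1)
Step 3: R = 1/lim|a_n|^(1/n) = 49/10

49/10


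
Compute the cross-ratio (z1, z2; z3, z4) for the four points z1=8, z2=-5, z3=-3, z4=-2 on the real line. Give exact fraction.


Step 1: (z1-z3)(z2-z4) = 11 * (-3) = -33
Step 2: (z1-z4)(z2-z3) = 10 * (-2) = -20
Step 3: Cross-ratio = 33/20 = 33/20

33/20


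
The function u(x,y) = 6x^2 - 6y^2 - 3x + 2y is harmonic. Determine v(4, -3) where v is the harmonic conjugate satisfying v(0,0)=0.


Step 1: v_x = -u_y = 12y - 2
Step 2: v_y = u_x = 12x - 3
Step 3: v = 12xy - 2x - 3y + C
Step 4: v(0,0) = 0 => C = 0
Step 5: v(4, -3) = -143

-143


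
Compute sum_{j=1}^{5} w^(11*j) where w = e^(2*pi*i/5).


Step 1: The sum sum_{j=1}^{n} w^(k*j) equals n if n | k, else 0.
Step 2: Here n = 5, k = 11
Step 3: Does n divide k? 5 | 11 -> False
Step 4: Sum = 0

0


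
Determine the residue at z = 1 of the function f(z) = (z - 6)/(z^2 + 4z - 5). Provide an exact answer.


Step 1: Q(z) = z^2 + 4z - 5 = (z - 1)(z + 5)
Step 2: Q'(z) = 2z + 4
Step 3: Q'(1) = 6, P(1) = -5
Step 4: Res = P(1)/Q'(1) = -5/6 = -5/6

-5/6


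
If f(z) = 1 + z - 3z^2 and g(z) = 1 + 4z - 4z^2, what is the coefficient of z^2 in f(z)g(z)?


Step 1: z^2 term in f*g comes from: (1)*(-4z^2) + (z)*(4z) + (-3z^2)*(1)
Step 2: = -4 + 4 - 3
Step 3: = -3

-3


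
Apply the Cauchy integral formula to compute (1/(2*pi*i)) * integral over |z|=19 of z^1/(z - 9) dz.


Step 1: f(z) = z^1, a = 9 is inside |z| = 19
Step 2: By Cauchy integral formula: (1/(2pi*i)) * integral = f(a)
Step 3: f(9) = 9^1 = 9

9


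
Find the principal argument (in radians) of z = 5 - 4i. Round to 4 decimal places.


Step 1: z = 5 - 4i
Step 2: arg(z) = atan2(-4, 5)
Step 3: arg(z) = -0.6747

-0.6747


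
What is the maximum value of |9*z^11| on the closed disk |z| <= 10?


Step 1: On |z| = 10, |f(z)| = 9 * |z|^11 = 9 * 10^11
Step 2: By maximum modulus principle, maximum is on boundary.
Step 3: Maximum = 9 * 100000000000 = 900000000000

900000000000


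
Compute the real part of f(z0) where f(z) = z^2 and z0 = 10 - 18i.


Step 1: z0 = 10 - 18i
Step 2: z0^2 = 10^2 - (-18)^2 - 360i
Step 3: real part = 100 - 324 = -224

-224


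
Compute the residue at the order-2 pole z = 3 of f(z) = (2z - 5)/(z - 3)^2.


Step 1: Pole of order 2 at z = 3
Step 2: Res = lim d/dz [(z - 3)^2 * f(z)] as z -> 3
Step 3: (z - 3)^2 * f(z) = 2z - 5
Step 4: d/dz[2z - 5] = 2

2


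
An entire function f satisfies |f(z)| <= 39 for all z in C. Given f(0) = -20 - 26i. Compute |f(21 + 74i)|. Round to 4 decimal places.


Step 1: By Liouville's theorem, a bounded entire function is constant.
Step 2: f(z) = f(0) = -20 - 26i for all z.
Step 3: |f(w)| = |-20 - 26i| = sqrt(400 + 676)
Step 4: = 32.8024

32.8024


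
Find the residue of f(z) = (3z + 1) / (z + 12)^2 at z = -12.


Step 1: Pole of order 2 at z = -12
Step 2: Res = lim d/dz [(z + 12)^2 * f(z)] as z -> -12
Step 3: (z + 12)^2 * f(z) = 3z + 1
Step 4: d/dz[3z + 1] = 3

3


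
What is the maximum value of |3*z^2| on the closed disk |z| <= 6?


Step 1: On |z| = 6, |f(z)| = 3 * |z|^2 = 3 * 6^2
Step 2: By maximum modulus principle, maximum is on boundary.
Step 3: Maximum = 3 * 36 = 108

108


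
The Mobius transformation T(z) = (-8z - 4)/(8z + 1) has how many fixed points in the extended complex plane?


Step 1: Fixed points satisfy T(z) = z
Step 2: 8z^2 + 9z + 4 = 0
Step 3: Discriminant = 9^2 - 4*8*4 = -47
Step 4: Number of fixed points = 2

2


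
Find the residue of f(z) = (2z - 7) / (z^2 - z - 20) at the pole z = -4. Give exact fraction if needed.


Step 1: Q(z) = z^2 - z - 20 = (z + 4)(z - 5)
Step 2: Q'(z) = 2z - 1
Step 3: Q'(-4) = -9, P(-4) = -15
Step 4: Res = P(-4)/Q'(-4) = -15/(-9) = 5/3

5/3


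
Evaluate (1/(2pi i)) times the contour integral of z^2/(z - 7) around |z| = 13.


Step 1: f(z) = z^2, a = 7 is inside |z| = 13
Step 2: By Cauchy integral formula: (1/(2pi*i)) * integral = f(a)
Step 3: f(7) = 7^2 = 49

49


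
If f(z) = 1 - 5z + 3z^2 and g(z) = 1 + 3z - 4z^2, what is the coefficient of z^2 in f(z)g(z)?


Step 1: z^2 term in f*g comes from: (1)*(-4z^2) + (-5z)*(3z) + (3z^2)*(1)
Step 2: = -4 - 15 + 3
Step 3: = -16

-16


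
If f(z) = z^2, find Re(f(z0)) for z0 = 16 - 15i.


Step 1: z0 = 16 - 15i
Step 2: z0^2 = 16^2 - (-15)^2 - 480i
Step 3: real part = 256 - 225 = 31

31


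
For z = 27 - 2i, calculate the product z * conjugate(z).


Step 1: conj(z) = 27 + 2i
Step 2: z * conj(z) = 27^2 + (-2)^2
Step 3: = 729 + 4 = 733

733


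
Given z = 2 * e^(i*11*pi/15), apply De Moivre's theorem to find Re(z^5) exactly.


Step 1: By De Moivre's theorem, z^5 = 2^5 * e^(i*5*11*pi/15) = 32 * (cos(11*pi/3) + i*sin(11*pi/3))
Step 2: |z|^5 = 2^5 = 32
Step 3: Reduce the angle mod 2*pi: 11*pi/3 - 2*pi = 5*pi/3
Step 4: cos(5*pi/3) = 1/2
Step 5: Re(z^5) = 32 * 1/2 = 16

16


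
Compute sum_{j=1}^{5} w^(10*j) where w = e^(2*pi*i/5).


Step 1: The sum sum_{j=1}^{n} w^(k*j) equals n if n | k, else 0.
Step 2: Here n = 5, k = 10
Step 3: Does n divide k? 5 | 10 -> True
Step 4: Sum = 5

5


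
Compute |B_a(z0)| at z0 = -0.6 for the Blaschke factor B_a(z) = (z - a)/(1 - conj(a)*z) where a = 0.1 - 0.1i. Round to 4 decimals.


Step 1: Numerator z0 - a = -0.6 - (0.1 - 0.1i) = -0.7 + 0.1i
Step 2: Denominator 1 - conj(a)*z0 = 1 - (0.1 + 0.1i)*(-0.6) = 1.06 + 0.06i
Step 3: |z0 - a|^2 = (-0.7)^2 + 0.1^2 = 0.5; |1 - conj(a)*z0|^2 = 1.06^2 + 0.06^2 = 1.1272
Step 4: |B_a(-0.6)| = sqrt(0.5 / 1.1272) = sqrt(0.443577)
Step 5: = 0.666

0.666


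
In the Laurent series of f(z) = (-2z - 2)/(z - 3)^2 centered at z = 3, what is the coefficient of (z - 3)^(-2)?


Step 1: Write the numerator in powers of (z - 3): -2z - 2 = -2(z - 3) + (-2*3 - 2) = -2(z - 3) - 8
Step 2: Divide by (z - 3)^2: f(z) = -8(z - 3)^(-2) - 2(z - 3)^(-1)
Step 3: This finite sum is the Laurent series of f about z = 3.
Step 4: Coefficient of (z - 3)^(-2) = -2*3 - 2 = -8

-8


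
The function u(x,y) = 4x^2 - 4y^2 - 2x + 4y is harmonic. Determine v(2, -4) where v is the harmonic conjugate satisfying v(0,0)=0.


Step 1: v_x = -u_y = 8y - 4
Step 2: v_y = u_x = 8x - 2
Step 3: v = 8xy - 4x - 2y + C
Step 4: v(0,0) = 0 => C = 0
Step 5: v(2, -4) = -64

-64


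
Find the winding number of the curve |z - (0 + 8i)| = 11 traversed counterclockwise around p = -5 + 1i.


Step 1: Center c = (0, 8), radius = 11
Step 2: |p - c|^2 = (-5)^2 + (-7)^2 = 74
Step 3: r^2 = 121
Step 4: |p-c| < r so winding number = 1

1


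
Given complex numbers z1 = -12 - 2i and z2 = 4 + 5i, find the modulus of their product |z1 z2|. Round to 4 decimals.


Step 1: |z1| = sqrt((-12)^2 + (-2)^2) = sqrt(148)
Step 2: |z2| = sqrt(4^2 + 5^2) = sqrt(41)
Step 3: |z1*z2| = |z1|*|z2| = sqrt(148) * sqrt(41) = sqrt(148 * 41) = sqrt(6068)
Step 4: = 77.8974

77.8974


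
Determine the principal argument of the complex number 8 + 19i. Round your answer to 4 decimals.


Step 1: z = 8 + 19i
Step 2: arg(z) = atan2(19, 8)
Step 3: arg(z) = 1.1723

1.1723


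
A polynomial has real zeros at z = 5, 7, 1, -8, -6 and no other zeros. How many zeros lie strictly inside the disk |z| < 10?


Step 1: Check each root:
  z = 5: |5| = 5 < 10
  z = 7: |7| = 7 < 10
  z = 1: |1| = 1 < 10
  z = -8: |-8| = 8 < 10
  z = -6: |-6| = 6 < 10
Step 2: Count = 5

5


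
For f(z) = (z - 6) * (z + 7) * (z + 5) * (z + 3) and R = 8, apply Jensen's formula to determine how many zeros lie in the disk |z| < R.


Jensen's formula: (1/2pi)*integral log|f(Re^it)|dt = log|f(0)| + sum_{|a_k|<R} log(R/|a_k|)
Step 1: f(0) = (-6) * 7 * 5 * 3 = -630
Step 2: log|f(0)| = log|6| + log|-7| + log|-5| + log|-3| = 6.4457
Step 3: Zeros inside |z| < 8: 6, -7, -5, -3
Step 4: Jensen sum = log(8/6) + log(8/7) + log(8/5) + log(8/3) = 1.872
Step 5: n(R) = number of terms in the Jensen sum = count of zeros inside |z| < 8 = 4

4


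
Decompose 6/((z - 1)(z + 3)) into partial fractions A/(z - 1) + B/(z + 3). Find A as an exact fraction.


Step 1: Multiply both sides by (z - 1) and set z = 1
Step 2: A = 6 / (1 + 3)
Step 3: A = 6 / 4
Step 4: A = 3/2

3/2


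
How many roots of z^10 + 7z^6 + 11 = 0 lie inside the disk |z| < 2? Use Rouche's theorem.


Step 1: On |z| = 2 the three terms have sizes |z^10| = 2^10 = 1024, |7z^6| = 7*2^6 = 448, |11| = 11
Step 2: The dominant term is g(z) = z^10; let h(z) = 7z^6 + 11 so f = g + h
Step 3: On |z| = 2: |g| = 1024 and |h| <= 448 + 11 = 459
Step 4: Since 1024 > 459, |h| < |g| on |z| = 2, so by Rouche f has the same number of zeros as g inside |z| < 2
Step 5: g(z) = z^10 has 10 zeros (all at the origin) inside |z| < 2. Answer = 10

10


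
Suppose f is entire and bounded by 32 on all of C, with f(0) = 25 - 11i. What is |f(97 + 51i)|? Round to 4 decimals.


Step 1: By Liouville's theorem, a bounded entire function is constant.
Step 2: f(z) = f(0) = 25 - 11i for all z.
Step 3: |f(w)| = |25 - 11i| = sqrt(625 + 121)
Step 4: = 27.313

27.313


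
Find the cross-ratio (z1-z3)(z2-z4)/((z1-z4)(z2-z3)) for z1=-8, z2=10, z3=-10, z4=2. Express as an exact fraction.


Step 1: (z1-z3)(z2-z4) = 2 * 8 = 16
Step 2: (z1-z4)(z2-z3) = (-10) * 20 = -200
Step 3: Cross-ratio = -16/200 = -2/25

-2/25


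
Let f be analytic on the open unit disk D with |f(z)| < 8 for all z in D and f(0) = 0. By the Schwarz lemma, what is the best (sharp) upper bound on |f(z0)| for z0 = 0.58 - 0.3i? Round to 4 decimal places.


Step 1: g = f/8 maps D -> D with g(0) = 0, so by the Schwarz lemma |g(z)| <= |z|, i.e. |f(z)| <= 8|z|; this is sharp (f(z) = 8z).
Step 2: |z0|^2 = 0.58^2 + (-0.3)^2 = 0.4264
Step 3: |z0| = sqrt(0.4264) = 0.652993
Step 4: Best bound = 8 * |z0| = 8 * 0.652993 = 5.2239

5.2239


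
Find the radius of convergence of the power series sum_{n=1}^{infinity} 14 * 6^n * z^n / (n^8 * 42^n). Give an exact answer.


Step 1: General term a_n = 14 * 6^n / (n^8 * 42^n)
Step 2: By the root test, |a_n|^(1/n) = 14^(1/n) * 6 / (n^(8/n) * 42) -> 6/42 as n -> infinity (since 14^(1/n) -> 1 and n^(8/n) -> 1)
Step 3: R = 1/lim|a_n|^(1/n) = 42/6 = 7

7


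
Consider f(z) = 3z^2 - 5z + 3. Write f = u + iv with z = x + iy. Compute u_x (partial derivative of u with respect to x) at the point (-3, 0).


Step 1: f(z) = 3(x+iy)^2 - 5(x+iy) + 3
Step 2: u = 3(x^2 - y^2) - 5x + 3
Step 3: u_x = 6x - 5
Step 4: At (-3, 0): u_x = -18 - 5 = -23

-23


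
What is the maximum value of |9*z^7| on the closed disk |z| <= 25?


Step 1: On |z| = 25, |f(z)| = 9 * |z|^7 = 9 * 25^7
Step 2: By maximum modulus principle, maximum is on boundary.
Step 3: Maximum = 9 * 6103515625 = 54931640625

54931640625


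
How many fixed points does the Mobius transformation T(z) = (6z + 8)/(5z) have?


Step 1: Fixed points satisfy T(z) = z
Step 2: 5z^2 - 6z - 8 = 0
Step 3: Discriminant = (-6)^2 - 4*5*(-8) = 196
Step 4: Number of fixed points = 2

2


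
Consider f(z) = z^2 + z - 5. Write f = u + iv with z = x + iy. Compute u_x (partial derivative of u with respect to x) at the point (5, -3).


Step 1: f(z) = (x+iy)^2 + (x+iy) - 5
Step 2: u = (x^2 - y^2) + x - 5
Step 3: u_x = 2x + 1
Step 4: At (5, -3): u_x = 10 + 1 = 11

11


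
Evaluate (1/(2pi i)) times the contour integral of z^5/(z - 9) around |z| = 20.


Step 1: f(z) = z^5, a = 9 is inside |z| = 20
Step 2: By Cauchy integral formula: (1/(2pi*i)) * integral = f(a)
Step 3: f(9) = 9^5 = 59049

59049


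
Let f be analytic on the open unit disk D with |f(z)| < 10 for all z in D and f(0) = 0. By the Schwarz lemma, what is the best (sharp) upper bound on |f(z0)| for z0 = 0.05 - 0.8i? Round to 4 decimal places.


Step 1: g = f/10 maps D -> D with g(0) = 0, so by the Schwarz lemma |g(z)| <= |z|, i.e. |f(z)| <= 10|z|; this is sharp (f(z) = 10z).
Step 2: |z0|^2 = 0.05^2 + (-0.8)^2 = 0.6425
Step 3: |z0| = sqrt(0.6425) = 0.801561
Step 4: Best bound = 10 * |z0| = 10 * 0.801561 = 8.0156

8.0156


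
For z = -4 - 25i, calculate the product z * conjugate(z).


Step 1: conj(z) = -4 + 25i
Step 2: z * conj(z) = (-4)^2 + (-25)^2
Step 3: = 16 + 625 = 641

641


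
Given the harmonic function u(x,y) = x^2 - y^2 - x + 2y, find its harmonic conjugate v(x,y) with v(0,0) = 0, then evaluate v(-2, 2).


Step 1: v_x = -u_y = 2y - 2
Step 2: v_y = u_x = 2x - 1
Step 3: v = 2xy - 2x - y + C
Step 4: v(0,0) = 0 => C = 0
Step 5: v(-2, 2) = -6

-6


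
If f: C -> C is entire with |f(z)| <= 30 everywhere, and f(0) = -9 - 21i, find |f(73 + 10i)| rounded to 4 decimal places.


Step 1: By Liouville's theorem, a bounded entire function is constant.
Step 2: f(z) = f(0) = -9 - 21i for all z.
Step 3: |f(w)| = |-9 - 21i| = sqrt(81 + 441)
Step 4: = 22.8473

22.8473


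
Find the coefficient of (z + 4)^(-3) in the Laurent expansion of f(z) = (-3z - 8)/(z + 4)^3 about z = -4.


Step 1: Write the numerator in powers of (z + 4): -3z - 8 = -3(z + 4) + (-3*(-4) - 8) = -3(z + 4) + 4
Step 2: Divide by (z + 4)^3: f(z) = 4(z + 4)^(-3) - 3(z + 4)^(-2)
Step 3: This finite sum is the Laurent series of f about z = -4.
Step 4: Coefficient of (z + 4)^(-3) = -3*(-4) - 8 = 4

4


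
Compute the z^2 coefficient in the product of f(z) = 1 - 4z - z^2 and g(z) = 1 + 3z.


Step 1: z^2 term in f*g comes from: (1)*(0) + (-4z)*(3z) + (-z^2)*(1)
Step 2: = 0 - 12 - 1
Step 3: = -13

-13


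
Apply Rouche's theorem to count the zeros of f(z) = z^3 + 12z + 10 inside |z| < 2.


Step 1: On |z| = 2 the three terms have sizes |z^3| = 2^3 = 8, |12z| = 12*2 = 24, |10| = 10
Step 2: The dominant term is g(z) = 12z; let h(z) = z^3 + 10 so f = g + h
Step 3: On |z| = 2: |g| = 24 and |h| <= 8 + 10 = 18
Step 4: Since 24 > 18, |h| < |g| on |z| = 2, so by Rouche f has the same number of zeros as g inside |z| < 2
Step 5: g(z) = 12z has 1 zero (at the origin, multiplicity 1) inside |z| < 2. Answer = 1

1


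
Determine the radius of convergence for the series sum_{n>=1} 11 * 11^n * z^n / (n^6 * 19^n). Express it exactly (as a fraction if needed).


Step 1: General term a_n = 11 * 11^n / (n^6 * 19^n)
Step 2: By the root test, |a_n|^(1/n) = 11^(1/n) * 11 / (n^(6/n) * 19) -> 11/19 as n -> infinity (since 11^(1/n) -> 1 and n^(6/n) -> 1)
Step 3: R = 1/lim|a_n|^(1/n) = 19/11

19/11


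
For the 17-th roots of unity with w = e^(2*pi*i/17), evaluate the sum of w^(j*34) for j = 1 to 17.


Step 1: The sum sum_{j=1}^{n} w^(k*j) equals n if n | k, else 0.
Step 2: Here n = 17, k = 34
Step 3: Does n divide k? 17 | 34 -> True
Step 4: Sum = 17

17


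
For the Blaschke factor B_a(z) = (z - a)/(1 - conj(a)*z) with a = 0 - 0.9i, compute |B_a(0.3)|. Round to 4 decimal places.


Step 1: Numerator z0 - a = 0.3 - (0 - 0.9i) = 0.3 + 0.9i
Step 2: Denominator 1 - conj(a)*z0 = 1 - (0 + 0.9i)*0.3 = 1 - 0.27i
Step 3: |z0 - a|^2 = 0.3^2 + 0.9^2 = 0.9; |1 - conj(a)*z0|^2 = 1^2 + (-0.27)^2 = 1.0729
Step 4: |B_a(0.3)| = sqrt(0.9 / 1.0729) = sqrt(0.838848)
Step 5: = 0.9159

0.9159


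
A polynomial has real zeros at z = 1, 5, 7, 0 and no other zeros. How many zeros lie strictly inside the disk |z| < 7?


Step 1: Check each root:
  z = 1: |1| = 1 < 7
  z = 5: |5| = 5 < 7
  z = 7: |7| = 7 >= 7
  z = 0: |0| = 0 < 7
Step 2: Count = 3

3


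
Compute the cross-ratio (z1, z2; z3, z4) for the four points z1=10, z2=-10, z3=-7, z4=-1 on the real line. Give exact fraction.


Step 1: (z1-z3)(z2-z4) = 17 * (-9) = -153
Step 2: (z1-z4)(z2-z3) = 11 * (-3) = -33
Step 3: Cross-ratio = 153/33 = 51/11

51/11


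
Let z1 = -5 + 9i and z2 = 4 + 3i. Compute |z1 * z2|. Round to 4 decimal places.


Step 1: |z1| = sqrt((-5)^2 + 9^2) = sqrt(106)
Step 2: |z2| = sqrt(4^2 + 3^2) = sqrt(25)
Step 3: |z1*z2| = |z1|*|z2| = sqrt(106) * sqrt(25) = sqrt(106 * 25) = sqrt(2650)
Step 4: = 51.4782

51.4782


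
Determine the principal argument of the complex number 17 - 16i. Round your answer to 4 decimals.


Step 1: z = 17 - 16i
Step 2: arg(z) = atan2(-16, 17)
Step 3: arg(z) = -0.7551

-0.7551


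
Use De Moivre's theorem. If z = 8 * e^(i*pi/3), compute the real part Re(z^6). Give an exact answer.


Step 1: By De Moivre's theorem, z^6 = 8^6 * e^(i*6*pi/3) = 262144 * (cos(2*pi) + i*sin(2*pi))
Step 2: |z|^6 = 8^6 = 262144
Step 3: Reduce the angle mod 2*pi: 2*pi - 2*pi = 0
Step 4: cos(0) = 1
Step 5: Re(z^6) = 262144 * 1 = 262144

262144


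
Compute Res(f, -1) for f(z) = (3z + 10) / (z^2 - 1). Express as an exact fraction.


Step 1: Q(z) = z^2 - 1 = (z + 1)(z - 1)
Step 2: Q'(z) = 2z
Step 3: Q'(-1) = -2, P(-1) = 7
Step 4: Res = P(-1)/Q'(-1) = 7/(-2) = -7/2

-7/2


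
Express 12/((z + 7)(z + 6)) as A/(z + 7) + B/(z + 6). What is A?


Step 1: Multiply both sides by (z + 7) and set z = -7
Step 2: A = 12 / (-7 + 6)
Step 3: A = 12 / (-1)
Step 4: A = -12

-12


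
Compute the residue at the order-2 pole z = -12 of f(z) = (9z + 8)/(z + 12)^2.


Step 1: Pole of order 2 at z = -12
Step 2: Res = lim d/dz [(z + 12)^2 * f(z)] as z -> -12
Step 3: (z + 12)^2 * f(z) = 9z + 8
Step 4: d/dz[9z + 8] = 9

9


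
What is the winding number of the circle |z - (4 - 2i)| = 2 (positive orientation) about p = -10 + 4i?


Step 1: Center c = (4, -2), radius = 2
Step 2: |p - c|^2 = (-14)^2 + 6^2 = 232
Step 3: r^2 = 4
Step 4: |p-c| > r so winding number = 0

0


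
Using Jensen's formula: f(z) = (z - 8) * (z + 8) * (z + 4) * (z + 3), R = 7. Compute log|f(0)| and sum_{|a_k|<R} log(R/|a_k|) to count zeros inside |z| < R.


Jensen's formula: (1/2pi)*integral log|f(Re^it)|dt = log|f(0)| + sum_{|a_k|<R} log(R/|a_k|)
Step 1: f(0) = (-8) * 8 * 4 * 3 = -768
Step 2: log|f(0)| = log|8| + log|-8| + log|-4| + log|-3| = 6.6438
Step 3: Zeros inside |z| < 7: -4, -3
Step 4: Jensen sum = log(7/4) + log(7/3) = 1.4069
Step 5: n(R) = number of terms in the Jensen sum = count of zeros inside |z| < 7 = 2

2


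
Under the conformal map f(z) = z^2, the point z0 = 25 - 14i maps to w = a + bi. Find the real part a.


Step 1: z0 = 25 - 14i
Step 2: z0^2 = 25^2 - (-14)^2 - 700i
Step 3: real part = 625 - 196 = 429

429


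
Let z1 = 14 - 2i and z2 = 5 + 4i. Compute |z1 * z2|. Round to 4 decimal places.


Step 1: |z1| = sqrt(14^2 + (-2)^2) = sqrt(200)
Step 2: |z2| = sqrt(5^2 + 4^2) = sqrt(41)
Step 3: |z1*z2| = |z1|*|z2| = sqrt(200) * sqrt(41) = sqrt(200 * 41) = sqrt(8200)
Step 4: = 90.5539

90.5539


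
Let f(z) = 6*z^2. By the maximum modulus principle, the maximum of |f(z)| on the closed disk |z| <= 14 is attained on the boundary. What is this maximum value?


Step 1: On |z| = 14, |f(z)| = 6 * |z|^2 = 6 * 14^2
Step 2: By maximum modulus principle, maximum is on boundary.
Step 3: Maximum = 6 * 196 = 1176

1176


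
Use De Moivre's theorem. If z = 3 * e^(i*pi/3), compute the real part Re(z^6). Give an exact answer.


Step 1: By De Moivre's theorem, z^6 = 3^6 * e^(i*6*pi/3) = 729 * (cos(2*pi) + i*sin(2*pi))
Step 2: |z|^6 = 3^6 = 729
Step 3: Reduce the angle mod 2*pi: 2*pi - 2*pi = 0
Step 4: cos(0) = 1
Step 5: Re(z^6) = 729 * 1 = 729

729
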